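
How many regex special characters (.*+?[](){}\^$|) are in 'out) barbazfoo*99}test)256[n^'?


Regex special characters are: . * + ? [ ] ( ) { } \ ^ $ |
Scanning 'out) barbazfoo*99}test)256[n^':
  pos 3: ')' -> SPECIAL
  pos 14: '*' -> SPECIAL
  pos 17: '}' -> SPECIAL
  pos 22: ')' -> SPECIAL
  pos 26: '[' -> SPECIAL
  pos 28: '^' -> SPECIAL
Special chars found: [')', '*', '}', ')', '[', '^']
Total: 6

6


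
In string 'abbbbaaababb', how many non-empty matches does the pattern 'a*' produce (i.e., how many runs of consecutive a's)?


Pattern 'a*' matches zero or more a's. We want non-empty runs of consecutive a's.
String: 'abbbbaaababb'
Walking through the string to find runs of a's:
  Run 1: positions 0-0 -> 'a'
  Run 2: positions 5-7 -> 'aaa'
  Run 3: positions 9-9 -> 'a'
Non-empty runs found: ['a', 'aaa', 'a']
Count: 3

3


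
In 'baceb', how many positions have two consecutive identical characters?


Looking for consecutive identical characters in 'baceb':
  pos 0-1: 'b' vs 'a' -> different
  pos 1-2: 'a' vs 'c' -> different
  pos 2-3: 'c' vs 'e' -> different
  pos 3-4: 'e' vs 'b' -> different
Consecutive identical pairs: []
Count: 0

0


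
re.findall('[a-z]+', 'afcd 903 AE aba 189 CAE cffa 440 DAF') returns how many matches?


Pattern '[a-z]+' finds one or more lowercase letters.
Text: 'afcd 903 AE aba 189 CAE cffa 440 DAF'
Scanning for matches:
  Match 1: 'afcd'
  Match 2: 'aba'
  Match 3: 'cffa'
Total matches: 3

3


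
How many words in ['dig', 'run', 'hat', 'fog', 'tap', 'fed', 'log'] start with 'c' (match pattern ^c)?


Pattern ^c anchors to start of word. Check which words begin with 'c':
  'dig' -> no
  'run' -> no
  'hat' -> no
  'fog' -> no
  'tap' -> no
  'fed' -> no
  'log' -> no
Matching words: []
Count: 0

0


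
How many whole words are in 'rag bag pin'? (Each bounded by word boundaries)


Word boundaries (\b) mark the start/end of each word.
Text: 'rag bag pin'
Splitting by whitespace:
  Word 1: 'rag'
  Word 2: 'bag'
  Word 3: 'pin'
Total whole words: 3

3


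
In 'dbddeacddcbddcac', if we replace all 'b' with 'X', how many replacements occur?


re.sub('b', 'X', text) replaces every occurrence of 'b' with 'X'.
Text: 'dbddeacddcbddcac'
Scanning for 'b':
  pos 1: 'b' -> replacement #1
  pos 10: 'b' -> replacement #2
Total replacements: 2

2


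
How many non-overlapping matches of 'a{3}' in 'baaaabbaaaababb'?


Pattern 'a{3}' matches exactly 3 consecutive a's (greedy, non-overlapping).
String: 'baaaabbaaaababb'
Scanning for runs of a's:
  Run at pos 1: 'aaaa' (length 4) -> 1 match(es)
  Run at pos 7: 'aaaa' (length 4) -> 1 match(es)
  Run at pos 12: 'a' (length 1) -> 0 match(es)
Matches found: ['aaa', 'aaa']
Total: 2

2


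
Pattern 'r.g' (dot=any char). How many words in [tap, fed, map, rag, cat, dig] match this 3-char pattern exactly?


Pattern 'r.g' means: starts with 'r', any single char, ends with 'g'.
Checking each word (must be exactly 3 chars):
  'tap' (len=3): no
  'fed' (len=3): no
  'map' (len=3): no
  'rag' (len=3): MATCH
  'cat' (len=3): no
  'dig' (len=3): no
Matching words: ['rag']
Total: 1

1


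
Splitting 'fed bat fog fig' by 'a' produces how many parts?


Splitting by 'a' breaks the string at each occurrence of the separator.
Text: 'fed bat fog fig'
Parts after split:
  Part 1: 'fed b'
  Part 2: 't fog fig'
Total parts: 2

2


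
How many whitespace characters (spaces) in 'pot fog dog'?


\s matches whitespace characters (spaces, tabs, etc.).
Text: 'pot fog dog'
This text has 3 words separated by spaces.
Number of spaces = number of words - 1 = 3 - 1 = 2

2


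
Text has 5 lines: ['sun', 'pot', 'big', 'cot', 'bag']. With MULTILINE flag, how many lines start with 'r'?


With MULTILINE flag, ^ matches the start of each line.
Lines: ['sun', 'pot', 'big', 'cot', 'bag']
Checking which lines start with 'r':
  Line 1: 'sun' -> no
  Line 2: 'pot' -> no
  Line 3: 'big' -> no
  Line 4: 'cot' -> no
  Line 5: 'bag' -> no
Matching lines: []
Count: 0

0


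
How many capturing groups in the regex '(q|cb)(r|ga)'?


To count capturing groups, count each '(' that starts a group.
Pattern: '(q|cb)(r|ga)'
Walking through the pattern:
  Position 0: '(' -> group #1
  Position 6: '(' -> group #2
Total capturing groups: 2

2


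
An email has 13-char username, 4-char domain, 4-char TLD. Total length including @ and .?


An email address has format: username@domain.tld
Username length: 13
'@' character: 1
Domain length: 4
'.' character: 1
TLD length: 4
Total = 13 + 1 + 4 + 1 + 4 = 23

23


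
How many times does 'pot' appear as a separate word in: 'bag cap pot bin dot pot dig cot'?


Scanning each word for exact match 'pot':
  Word 1: 'bag' -> no
  Word 2: 'cap' -> no
  Word 3: 'pot' -> MATCH
  Word 4: 'bin' -> no
  Word 5: 'dot' -> no
  Word 6: 'pot' -> MATCH
  Word 7: 'dig' -> no
  Word 8: 'cot' -> no
Total matches: 2

2


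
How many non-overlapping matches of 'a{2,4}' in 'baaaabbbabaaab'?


Pattern 'a{2,4}' matches between 2 and 4 consecutive a's (greedy).
String: 'baaaabbbabaaab'
Finding runs of a's and applying greedy matching:
  Run at pos 1: 'aaaa' (length 4)
  Run at pos 8: 'a' (length 1)
  Run at pos 10: 'aaa' (length 3)
Matches: ['aaaa', 'aaa']
Count: 2

2


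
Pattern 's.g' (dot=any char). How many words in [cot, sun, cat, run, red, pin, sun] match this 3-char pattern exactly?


Pattern 's.g' means: starts with 's', any single char, ends with 'g'.
Checking each word (must be exactly 3 chars):
  'cot' (len=3): no
  'sun' (len=3): no
  'cat' (len=3): no
  'run' (len=3): no
  'red' (len=3): no
  'pin' (len=3): no
  'sun' (len=3): no
Matching words: []
Total: 0

0


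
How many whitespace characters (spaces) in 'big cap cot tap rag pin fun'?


\s matches whitespace characters (spaces, tabs, etc.).
Text: 'big cap cot tap rag pin fun'
This text has 7 words separated by spaces.
Number of spaces = number of words - 1 = 7 - 1 = 6

6


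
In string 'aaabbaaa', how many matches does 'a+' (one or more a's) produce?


Pattern 'a+' matches one or more consecutive a's.
String: 'aaabbaaa'
Scanning for runs of a:
  Match 1: 'aaa' (length 3)
  Match 2: 'aaa' (length 3)
Total matches: 2

2


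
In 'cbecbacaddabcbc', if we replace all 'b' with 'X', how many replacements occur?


re.sub('b', 'X', text) replaces every occurrence of 'b' with 'X'.
Text: 'cbecbacaddabcbc'
Scanning for 'b':
  pos 1: 'b' -> replacement #1
  pos 4: 'b' -> replacement #2
  pos 11: 'b' -> replacement #3
  pos 13: 'b' -> replacement #4
Total replacements: 4

4


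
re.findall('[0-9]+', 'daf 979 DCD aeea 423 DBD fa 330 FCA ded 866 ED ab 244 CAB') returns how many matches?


Pattern '[0-9]+' finds one or more digits.
Text: 'daf 979 DCD aeea 423 DBD fa 330 FCA ded 866 ED ab 244 CAB'
Scanning for matches:
  Match 1: '979'
  Match 2: '423'
  Match 3: '330'
  Match 4: '866'
  Match 5: '244'
Total matches: 5

5


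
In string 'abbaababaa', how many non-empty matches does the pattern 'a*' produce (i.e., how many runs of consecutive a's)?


Pattern 'a*' matches zero or more a's. We want non-empty runs of consecutive a's.
String: 'abbaababaa'
Walking through the string to find runs of a's:
  Run 1: positions 0-0 -> 'a'
  Run 2: positions 3-4 -> 'aa'
  Run 3: positions 6-6 -> 'a'
  Run 4: positions 8-9 -> 'aa'
Non-empty runs found: ['a', 'aa', 'a', 'aa']
Count: 4

4


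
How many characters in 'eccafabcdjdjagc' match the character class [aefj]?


Character class [aefj] matches any of: {a, e, f, j}
Scanning string 'eccafabcdjdjagc' character by character:
  pos 0: 'e' -> MATCH
  pos 1: 'c' -> no
  pos 2: 'c' -> no
  pos 3: 'a' -> MATCH
  pos 4: 'f' -> MATCH
  pos 5: 'a' -> MATCH
  pos 6: 'b' -> no
  pos 7: 'c' -> no
  pos 8: 'd' -> no
  pos 9: 'j' -> MATCH
  pos 10: 'd' -> no
  pos 11: 'j' -> MATCH
  pos 12: 'a' -> MATCH
  pos 13: 'g' -> no
  pos 14: 'c' -> no
Total matches: 7

7


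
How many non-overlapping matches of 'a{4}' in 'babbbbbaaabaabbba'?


Pattern 'a{4}' matches exactly 4 consecutive a's (greedy, non-overlapping).
String: 'babbbbbaaabaabbba'
Scanning for runs of a's:
  Run at pos 1: 'a' (length 1) -> 0 match(es)
  Run at pos 7: 'aaa' (length 3) -> 0 match(es)
  Run at pos 11: 'aa' (length 2) -> 0 match(es)
  Run at pos 16: 'a' (length 1) -> 0 match(es)
Matches found: []
Total: 0

0


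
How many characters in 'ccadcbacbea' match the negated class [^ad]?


Negated class [^ad] matches any char NOT in {a, d}
Scanning 'ccadcbacbea':
  pos 0: 'c' -> MATCH
  pos 1: 'c' -> MATCH
  pos 2: 'a' -> no (excluded)
  pos 3: 'd' -> no (excluded)
  pos 4: 'c' -> MATCH
  pos 5: 'b' -> MATCH
  pos 6: 'a' -> no (excluded)
  pos 7: 'c' -> MATCH
  pos 8: 'b' -> MATCH
  pos 9: 'e' -> MATCH
  pos 10: 'a' -> no (excluded)
Total matches: 7

7


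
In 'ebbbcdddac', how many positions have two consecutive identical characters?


Looking for consecutive identical characters in 'ebbbcdddac':
  pos 0-1: 'e' vs 'b' -> different
  pos 1-2: 'b' vs 'b' -> MATCH ('bb')
  pos 2-3: 'b' vs 'b' -> MATCH ('bb')
  pos 3-4: 'b' vs 'c' -> different
  pos 4-5: 'c' vs 'd' -> different
  pos 5-6: 'd' vs 'd' -> MATCH ('dd')
  pos 6-7: 'd' vs 'd' -> MATCH ('dd')
  pos 7-8: 'd' vs 'a' -> different
  pos 8-9: 'a' vs 'c' -> different
Consecutive identical pairs: ['bb', 'bb', 'dd', 'dd']
Count: 4

4


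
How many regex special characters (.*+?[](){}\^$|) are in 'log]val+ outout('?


Regex special characters are: . * + ? [ ] ( ) { } \ ^ $ |
Scanning 'log]val+ outout(':
  pos 3: ']' -> SPECIAL
  pos 7: '+' -> SPECIAL
  pos 15: '(' -> SPECIAL
Special chars found: [']', '+', '(']
Total: 3

3


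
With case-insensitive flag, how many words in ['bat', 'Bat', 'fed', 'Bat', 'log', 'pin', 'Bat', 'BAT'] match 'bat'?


Case-insensitive matching: compare each word's lowercase form to 'bat'.
  'bat' -> lower='bat' -> MATCH
  'Bat' -> lower='bat' -> MATCH
  'fed' -> lower='fed' -> no
  'Bat' -> lower='bat' -> MATCH
  'log' -> lower='log' -> no
  'pin' -> lower='pin' -> no
  'Bat' -> lower='bat' -> MATCH
  'BAT' -> lower='bat' -> MATCH
Matches: ['bat', 'Bat', 'Bat', 'Bat', 'BAT']
Count: 5

5


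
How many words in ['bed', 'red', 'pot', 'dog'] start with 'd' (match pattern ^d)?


Pattern ^d anchors to start of word. Check which words begin with 'd':
  'bed' -> no
  'red' -> no
  'pot' -> no
  'dog' -> MATCH (starts with 'd')
Matching words: ['dog']
Count: 1

1


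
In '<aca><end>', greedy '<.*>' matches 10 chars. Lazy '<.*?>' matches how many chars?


Greedy '<.*>' tries to match as MUCH as possible.
Lazy '<.*?>' tries to match as LITTLE as possible.

String: '<aca><end>'
Greedy '<.*>' starts at first '<' and extends to the LAST '>': '<aca><end>' (10 chars)
Lazy '<.*?>' starts at first '<' and stops at the FIRST '>': '<aca>' (5 chars)

5


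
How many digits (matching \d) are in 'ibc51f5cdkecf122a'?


\d matches any digit 0-9.
Scanning 'ibc51f5cdkecf122a':
  pos 3: '5' -> DIGIT
  pos 4: '1' -> DIGIT
  pos 6: '5' -> DIGIT
  pos 13: '1' -> DIGIT
  pos 14: '2' -> DIGIT
  pos 15: '2' -> DIGIT
Digits found: ['5', '1', '5', '1', '2', '2']
Total: 6

6


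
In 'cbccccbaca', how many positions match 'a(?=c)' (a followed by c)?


Lookahead 'a(?=c)' matches 'a' only when followed by 'c'.
String: 'cbccccbaca'
Checking each position where char is 'a':
  pos 7: 'a' -> MATCH (next='c')
Matching positions: [7]
Count: 1

1


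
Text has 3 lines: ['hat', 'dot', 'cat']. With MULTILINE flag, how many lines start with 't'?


With MULTILINE flag, ^ matches the start of each line.
Lines: ['hat', 'dot', 'cat']
Checking which lines start with 't':
  Line 1: 'hat' -> no
  Line 2: 'dot' -> no
  Line 3: 'cat' -> no
Matching lines: []
Count: 0

0


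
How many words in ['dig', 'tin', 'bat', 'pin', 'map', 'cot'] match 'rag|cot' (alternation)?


Alternation 'rag|cot' matches either 'rag' or 'cot'.
Checking each word:
  'dig' -> no
  'tin' -> no
  'bat' -> no
  'pin' -> no
  'map' -> no
  'cot' -> MATCH
Matches: ['cot']
Count: 1

1


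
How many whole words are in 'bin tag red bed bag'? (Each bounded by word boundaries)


Word boundaries (\b) mark the start/end of each word.
Text: 'bin tag red bed bag'
Splitting by whitespace:
  Word 1: 'bin'
  Word 2: 'tag'
  Word 3: 'red'
  Word 4: 'bed'
  Word 5: 'bag'
Total whole words: 5

5


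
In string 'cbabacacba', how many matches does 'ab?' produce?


Pattern 'ab?' matches 'a' optionally followed by 'b'.
String: 'cbabacacba'
Scanning left to right for 'a' then checking next char:
  Match 1: 'ab' (a followed by b)
  Match 2: 'a' (a not followed by b)
  Match 3: 'a' (a not followed by b)
  Match 4: 'a' (a not followed by b)
Total matches: 4

4


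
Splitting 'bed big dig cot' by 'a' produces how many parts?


Splitting by 'a' breaks the string at each occurrence of the separator.
Text: 'bed big dig cot'
Parts after split:
  Part 1: 'bed big dig cot'
Total parts: 1

1


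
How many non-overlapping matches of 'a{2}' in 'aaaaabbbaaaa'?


Pattern 'a{2}' matches exactly 2 consecutive a's (greedy, non-overlapping).
String: 'aaaaabbbaaaa'
Scanning for runs of a's:
  Run at pos 0: 'aaaaa' (length 5) -> 2 match(es)
  Run at pos 8: 'aaaa' (length 4) -> 2 match(es)
Matches found: ['aa', 'aa', 'aa', 'aa']
Total: 4

4


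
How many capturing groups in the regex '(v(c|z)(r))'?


To count capturing groups, count each '(' that starts a group.
Pattern: '(v(c|z)(r))'
Walking through the pattern:
  Position 0: '(' -> group #1
  Position 2: '(' -> group #2
  Position 7: '(' -> group #3
Total capturing groups: 3

3


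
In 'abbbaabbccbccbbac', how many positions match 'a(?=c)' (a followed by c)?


Lookahead 'a(?=c)' matches 'a' only when followed by 'c'.
String: 'abbbaabbccbccbbac'
Checking each position where char is 'a':
  pos 0: 'a' -> no (next='b')
  pos 4: 'a' -> no (next='a')
  pos 5: 'a' -> no (next='b')
  pos 15: 'a' -> MATCH (next='c')
Matching positions: [15]
Count: 1

1


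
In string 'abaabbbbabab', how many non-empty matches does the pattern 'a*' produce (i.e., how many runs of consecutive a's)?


Pattern 'a*' matches zero or more a's. We want non-empty runs of consecutive a's.
String: 'abaabbbbabab'
Walking through the string to find runs of a's:
  Run 1: positions 0-0 -> 'a'
  Run 2: positions 2-3 -> 'aa'
  Run 3: positions 8-8 -> 'a'
  Run 4: positions 10-10 -> 'a'
Non-empty runs found: ['a', 'aa', 'a', 'a']
Count: 4

4


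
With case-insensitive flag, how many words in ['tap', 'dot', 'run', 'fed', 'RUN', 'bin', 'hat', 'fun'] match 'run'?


Case-insensitive matching: compare each word's lowercase form to 'run'.
  'tap' -> lower='tap' -> no
  'dot' -> lower='dot' -> no
  'run' -> lower='run' -> MATCH
  'fed' -> lower='fed' -> no
  'RUN' -> lower='run' -> MATCH
  'bin' -> lower='bin' -> no
  'hat' -> lower='hat' -> no
  'fun' -> lower='fun' -> no
Matches: ['run', 'RUN']
Count: 2

2


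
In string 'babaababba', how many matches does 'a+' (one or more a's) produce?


Pattern 'a+' matches one or more consecutive a's.
String: 'babaababba'
Scanning for runs of a:
  Match 1: 'a' (length 1)
  Match 2: 'aa' (length 2)
  Match 3: 'a' (length 1)
  Match 4: 'a' (length 1)
Total matches: 4

4


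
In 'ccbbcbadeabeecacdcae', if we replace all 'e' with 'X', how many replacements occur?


re.sub('e', 'X', text) replaces every occurrence of 'e' with 'X'.
Text: 'ccbbcbadeabeecacdcae'
Scanning for 'e':
  pos 8: 'e' -> replacement #1
  pos 11: 'e' -> replacement #2
  pos 12: 'e' -> replacement #3
  pos 19: 'e' -> replacement #4
Total replacements: 4

4


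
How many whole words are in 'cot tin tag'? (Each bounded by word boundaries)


Word boundaries (\b) mark the start/end of each word.
Text: 'cot tin tag'
Splitting by whitespace:
  Word 1: 'cot'
  Word 2: 'tin'
  Word 3: 'tag'
Total whole words: 3

3


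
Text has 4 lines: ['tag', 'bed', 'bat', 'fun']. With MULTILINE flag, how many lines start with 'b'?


With MULTILINE flag, ^ matches the start of each line.
Lines: ['tag', 'bed', 'bat', 'fun']
Checking which lines start with 'b':
  Line 1: 'tag' -> no
  Line 2: 'bed' -> MATCH
  Line 3: 'bat' -> MATCH
  Line 4: 'fun' -> no
Matching lines: ['bed', 'bat']
Count: 2

2


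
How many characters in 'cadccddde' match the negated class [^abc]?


Negated class [^abc] matches any char NOT in {a, b, c}
Scanning 'cadccddde':
  pos 0: 'c' -> no (excluded)
  pos 1: 'a' -> no (excluded)
  pos 2: 'd' -> MATCH
  pos 3: 'c' -> no (excluded)
  pos 4: 'c' -> no (excluded)
  pos 5: 'd' -> MATCH
  pos 6: 'd' -> MATCH
  pos 7: 'd' -> MATCH
  pos 8: 'e' -> MATCH
Total matches: 5

5


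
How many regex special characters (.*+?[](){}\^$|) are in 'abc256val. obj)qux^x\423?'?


Regex special characters are: . * + ? [ ] ( ) { } \ ^ $ |
Scanning 'abc256val. obj)qux^x\423?':
  pos 9: '.' -> SPECIAL
  pos 14: ')' -> SPECIAL
  pos 18: '^' -> SPECIAL
  pos 20: '\' -> SPECIAL
  pos 24: '?' -> SPECIAL
Special chars found: ['.', ')', '^', '\\', '?']
Total: 5

5


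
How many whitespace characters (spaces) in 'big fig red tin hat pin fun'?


\s matches whitespace characters (spaces, tabs, etc.).
Text: 'big fig red tin hat pin fun'
This text has 7 words separated by spaces.
Number of spaces = number of words - 1 = 7 - 1 = 6

6


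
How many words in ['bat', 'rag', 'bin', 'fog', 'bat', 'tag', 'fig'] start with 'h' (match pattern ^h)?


Pattern ^h anchors to start of word. Check which words begin with 'h':
  'bat' -> no
  'rag' -> no
  'bin' -> no
  'fog' -> no
  'bat' -> no
  'tag' -> no
  'fig' -> no
Matching words: []
Count: 0

0


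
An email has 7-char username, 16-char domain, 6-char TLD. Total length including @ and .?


An email address has format: username@domain.tld
Username length: 7
'@' character: 1
Domain length: 16
'.' character: 1
TLD length: 6
Total = 7 + 1 + 16 + 1 + 6 = 31

31


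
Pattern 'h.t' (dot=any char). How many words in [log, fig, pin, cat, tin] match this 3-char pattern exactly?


Pattern 'h.t' means: starts with 'h', any single char, ends with 't'.
Checking each word (must be exactly 3 chars):
  'log' (len=3): no
  'fig' (len=3): no
  'pin' (len=3): no
  'cat' (len=3): no
  'tin' (len=3): no
Matching words: []
Total: 0

0


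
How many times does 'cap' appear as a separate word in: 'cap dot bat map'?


Scanning each word for exact match 'cap':
  Word 1: 'cap' -> MATCH
  Word 2: 'dot' -> no
  Word 3: 'bat' -> no
  Word 4: 'map' -> no
Total matches: 1

1


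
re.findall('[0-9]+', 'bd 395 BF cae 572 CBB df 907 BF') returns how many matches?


Pattern '[0-9]+' finds one or more digits.
Text: 'bd 395 BF cae 572 CBB df 907 BF'
Scanning for matches:
  Match 1: '395'
  Match 2: '572'
  Match 3: '907'
Total matches: 3

3


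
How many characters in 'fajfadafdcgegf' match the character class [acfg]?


Character class [acfg] matches any of: {a, c, f, g}
Scanning string 'fajfadafdcgegf' character by character:
  pos 0: 'f' -> MATCH
  pos 1: 'a' -> MATCH
  pos 2: 'j' -> no
  pos 3: 'f' -> MATCH
  pos 4: 'a' -> MATCH
  pos 5: 'd' -> no
  pos 6: 'a' -> MATCH
  pos 7: 'f' -> MATCH
  pos 8: 'd' -> no
  pos 9: 'c' -> MATCH
  pos 10: 'g' -> MATCH
  pos 11: 'e' -> no
  pos 12: 'g' -> MATCH
  pos 13: 'f' -> MATCH
Total matches: 10

10


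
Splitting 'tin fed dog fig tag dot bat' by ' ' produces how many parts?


Splitting by ' ' breaks the string at each occurrence of the separator.
Text: 'tin fed dog fig tag dot bat'
Parts after split:
  Part 1: 'tin'
  Part 2: 'fed'
  Part 3: 'dog'
  Part 4: 'fig'
  Part 5: 'tag'
  Part 6: 'dot'
  Part 7: 'bat'
Total parts: 7

7


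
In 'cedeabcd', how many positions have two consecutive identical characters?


Looking for consecutive identical characters in 'cedeabcd':
  pos 0-1: 'c' vs 'e' -> different
  pos 1-2: 'e' vs 'd' -> different
  pos 2-3: 'd' vs 'e' -> different
  pos 3-4: 'e' vs 'a' -> different
  pos 4-5: 'a' vs 'b' -> different
  pos 5-6: 'b' vs 'c' -> different
  pos 6-7: 'c' vs 'd' -> different
Consecutive identical pairs: []
Count: 0

0


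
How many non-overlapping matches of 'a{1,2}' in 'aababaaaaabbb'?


Pattern 'a{1,2}' matches between 1 and 2 consecutive a's (greedy).
String: 'aababaaaaabbb'
Finding runs of a's and applying greedy matching:
  Run at pos 0: 'aa' (length 2)
  Run at pos 3: 'a' (length 1)
  Run at pos 5: 'aaaaa' (length 5)
Matches: ['aa', 'a', 'aa', 'aa', 'a']
Count: 5

5


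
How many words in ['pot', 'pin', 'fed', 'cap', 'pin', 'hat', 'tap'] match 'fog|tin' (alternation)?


Alternation 'fog|tin' matches either 'fog' or 'tin'.
Checking each word:
  'pot' -> no
  'pin' -> no
  'fed' -> no
  'cap' -> no
  'pin' -> no
  'hat' -> no
  'tap' -> no
Matches: []
Count: 0

0


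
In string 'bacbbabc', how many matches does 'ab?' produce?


Pattern 'ab?' matches 'a' optionally followed by 'b'.
String: 'bacbbabc'
Scanning left to right for 'a' then checking next char:
  Match 1: 'a' (a not followed by b)
  Match 2: 'ab' (a followed by b)
Total matches: 2

2


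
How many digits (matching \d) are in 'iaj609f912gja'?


\d matches any digit 0-9.
Scanning 'iaj609f912gja':
  pos 3: '6' -> DIGIT
  pos 4: '0' -> DIGIT
  pos 5: '9' -> DIGIT
  pos 7: '9' -> DIGIT
  pos 8: '1' -> DIGIT
  pos 9: '2' -> DIGIT
Digits found: ['6', '0', '9', '9', '1', '2']
Total: 6

6


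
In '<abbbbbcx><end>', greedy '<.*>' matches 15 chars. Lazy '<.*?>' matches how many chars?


Greedy '<.*>' tries to match as MUCH as possible.
Lazy '<.*?>' tries to match as LITTLE as possible.

String: '<abbbbbcx><end>'
Greedy '<.*>' starts at first '<' and extends to the LAST '>': '<abbbbbcx><end>' (15 chars)
Lazy '<.*?>' starts at first '<' and stops at the FIRST '>': '<abbbbbcx>' (10 chars)

10


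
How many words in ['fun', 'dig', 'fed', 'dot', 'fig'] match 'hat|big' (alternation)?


Alternation 'hat|big' matches either 'hat' or 'big'.
Checking each word:
  'fun' -> no
  'dig' -> no
  'fed' -> no
  'dot' -> no
  'fig' -> no
Matches: []
Count: 0

0


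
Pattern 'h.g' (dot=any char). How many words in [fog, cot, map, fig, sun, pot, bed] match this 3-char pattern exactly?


Pattern 'h.g' means: starts with 'h', any single char, ends with 'g'.
Checking each word (must be exactly 3 chars):
  'fog' (len=3): no
  'cot' (len=3): no
  'map' (len=3): no
  'fig' (len=3): no
  'sun' (len=3): no
  'pot' (len=3): no
  'bed' (len=3): no
Matching words: []
Total: 0

0


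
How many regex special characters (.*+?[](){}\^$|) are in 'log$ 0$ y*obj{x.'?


Regex special characters are: . * + ? [ ] ( ) { } \ ^ $ |
Scanning 'log$ 0$ y*obj{x.':
  pos 3: '$' -> SPECIAL
  pos 6: '$' -> SPECIAL
  pos 9: '*' -> SPECIAL
  pos 13: '{' -> SPECIAL
  pos 15: '.' -> SPECIAL
Special chars found: ['$', '$', '*', '{', '.']
Total: 5

5


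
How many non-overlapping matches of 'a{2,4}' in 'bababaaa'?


Pattern 'a{2,4}' matches between 2 and 4 consecutive a's (greedy).
String: 'bababaaa'
Finding runs of a's and applying greedy matching:
  Run at pos 1: 'a' (length 1)
  Run at pos 3: 'a' (length 1)
  Run at pos 5: 'aaa' (length 3)
Matches: ['aaa']
Count: 1

1


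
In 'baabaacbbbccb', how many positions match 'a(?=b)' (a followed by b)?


Lookahead 'a(?=b)' matches 'a' only when followed by 'b'.
String: 'baabaacbbbccb'
Checking each position where char is 'a':
  pos 1: 'a' -> no (next='a')
  pos 2: 'a' -> MATCH (next='b')
  pos 4: 'a' -> no (next='a')
  pos 5: 'a' -> no (next='c')
Matching positions: [2]
Count: 1

1


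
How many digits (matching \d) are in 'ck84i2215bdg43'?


\d matches any digit 0-9.
Scanning 'ck84i2215bdg43':
  pos 2: '8' -> DIGIT
  pos 3: '4' -> DIGIT
  pos 5: '2' -> DIGIT
  pos 6: '2' -> DIGIT
  pos 7: '1' -> DIGIT
  pos 8: '5' -> DIGIT
  pos 12: '4' -> DIGIT
  pos 13: '3' -> DIGIT
Digits found: ['8', '4', '2', '2', '1', '5', '4', '3']
Total: 8

8


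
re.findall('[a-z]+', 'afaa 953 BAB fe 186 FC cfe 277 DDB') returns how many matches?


Pattern '[a-z]+' finds one or more lowercase letters.
Text: 'afaa 953 BAB fe 186 FC cfe 277 DDB'
Scanning for matches:
  Match 1: 'afaa'
  Match 2: 'fe'
  Match 3: 'cfe'
Total matches: 3

3


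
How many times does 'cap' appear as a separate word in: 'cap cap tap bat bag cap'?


Scanning each word for exact match 'cap':
  Word 1: 'cap' -> MATCH
  Word 2: 'cap' -> MATCH
  Word 3: 'tap' -> no
  Word 4: 'bat' -> no
  Word 5: 'bag' -> no
  Word 6: 'cap' -> MATCH
Total matches: 3

3


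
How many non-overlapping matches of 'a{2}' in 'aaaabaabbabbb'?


Pattern 'a{2}' matches exactly 2 consecutive a's (greedy, non-overlapping).
String: 'aaaabaabbabbb'
Scanning for runs of a's:
  Run at pos 0: 'aaaa' (length 4) -> 2 match(es)
  Run at pos 5: 'aa' (length 2) -> 1 match(es)
  Run at pos 9: 'a' (length 1) -> 0 match(es)
Matches found: ['aa', 'aa', 'aa']
Total: 3

3


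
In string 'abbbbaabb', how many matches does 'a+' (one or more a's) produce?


Pattern 'a+' matches one or more consecutive a's.
String: 'abbbbaabb'
Scanning for runs of a:
  Match 1: 'a' (length 1)
  Match 2: 'aa' (length 2)
Total matches: 2

2


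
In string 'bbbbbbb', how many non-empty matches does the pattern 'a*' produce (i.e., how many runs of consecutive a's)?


Pattern 'a*' matches zero or more a's. We want non-empty runs of consecutive a's.
String: 'bbbbbbb'
Walking through the string to find runs of a's:
Non-empty runs found: []
Count: 0

0


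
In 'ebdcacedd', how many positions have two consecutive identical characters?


Looking for consecutive identical characters in 'ebdcacedd':
  pos 0-1: 'e' vs 'b' -> different
  pos 1-2: 'b' vs 'd' -> different
  pos 2-3: 'd' vs 'c' -> different
  pos 3-4: 'c' vs 'a' -> different
  pos 4-5: 'a' vs 'c' -> different
  pos 5-6: 'c' vs 'e' -> different
  pos 6-7: 'e' vs 'd' -> different
  pos 7-8: 'd' vs 'd' -> MATCH ('dd')
Consecutive identical pairs: ['dd']
Count: 1

1


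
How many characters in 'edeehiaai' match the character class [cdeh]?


Character class [cdeh] matches any of: {c, d, e, h}
Scanning string 'edeehiaai' character by character:
  pos 0: 'e' -> MATCH
  pos 1: 'd' -> MATCH
  pos 2: 'e' -> MATCH
  pos 3: 'e' -> MATCH
  pos 4: 'h' -> MATCH
  pos 5: 'i' -> no
  pos 6: 'a' -> no
  pos 7: 'a' -> no
  pos 8: 'i' -> no
Total matches: 5

5


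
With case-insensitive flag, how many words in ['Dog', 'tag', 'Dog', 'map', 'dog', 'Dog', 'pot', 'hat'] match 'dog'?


Case-insensitive matching: compare each word's lowercase form to 'dog'.
  'Dog' -> lower='dog' -> MATCH
  'tag' -> lower='tag' -> no
  'Dog' -> lower='dog' -> MATCH
  'map' -> lower='map' -> no
  'dog' -> lower='dog' -> MATCH
  'Dog' -> lower='dog' -> MATCH
  'pot' -> lower='pot' -> no
  'hat' -> lower='hat' -> no
Matches: ['Dog', 'Dog', 'dog', 'Dog']
Count: 4

4


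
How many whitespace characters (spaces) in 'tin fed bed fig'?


\s matches whitespace characters (spaces, tabs, etc.).
Text: 'tin fed bed fig'
This text has 4 words separated by spaces.
Number of spaces = number of words - 1 = 4 - 1 = 3

3


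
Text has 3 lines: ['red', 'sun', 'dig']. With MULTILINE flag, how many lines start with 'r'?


With MULTILINE flag, ^ matches the start of each line.
Lines: ['red', 'sun', 'dig']
Checking which lines start with 'r':
  Line 1: 'red' -> MATCH
  Line 2: 'sun' -> no
  Line 3: 'dig' -> no
Matching lines: ['red']
Count: 1

1


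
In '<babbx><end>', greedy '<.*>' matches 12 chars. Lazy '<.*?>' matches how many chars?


Greedy '<.*>' tries to match as MUCH as possible.
Lazy '<.*?>' tries to match as LITTLE as possible.

String: '<babbx><end>'
Greedy '<.*>' starts at first '<' and extends to the LAST '>': '<babbx><end>' (12 chars)
Lazy '<.*?>' starts at first '<' and stops at the FIRST '>': '<babbx>' (7 chars)

7


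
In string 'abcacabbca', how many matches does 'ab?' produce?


Pattern 'ab?' matches 'a' optionally followed by 'b'.
String: 'abcacabbca'
Scanning left to right for 'a' then checking next char:
  Match 1: 'ab' (a followed by b)
  Match 2: 'a' (a not followed by b)
  Match 3: 'ab' (a followed by b)
  Match 4: 'a' (a not followed by b)
Total matches: 4

4


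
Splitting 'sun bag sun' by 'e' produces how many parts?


Splitting by 'e' breaks the string at each occurrence of the separator.
Text: 'sun bag sun'
Parts after split:
  Part 1: 'sun bag sun'
Total parts: 1

1


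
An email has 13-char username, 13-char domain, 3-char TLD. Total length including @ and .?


An email address has format: username@domain.tld
Username length: 13
'@' character: 1
Domain length: 13
'.' character: 1
TLD length: 3
Total = 13 + 1 + 13 + 1 + 3 = 31

31


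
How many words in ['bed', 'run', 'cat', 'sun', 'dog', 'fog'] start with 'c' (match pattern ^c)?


Pattern ^c anchors to start of word. Check which words begin with 'c':
  'bed' -> no
  'run' -> no
  'cat' -> MATCH (starts with 'c')
  'sun' -> no
  'dog' -> no
  'fog' -> no
Matching words: ['cat']
Count: 1

1


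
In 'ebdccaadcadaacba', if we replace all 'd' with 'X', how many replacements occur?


re.sub('d', 'X', text) replaces every occurrence of 'd' with 'X'.
Text: 'ebdccaadcadaacba'
Scanning for 'd':
  pos 2: 'd' -> replacement #1
  pos 7: 'd' -> replacement #2
  pos 10: 'd' -> replacement #3
Total replacements: 3

3


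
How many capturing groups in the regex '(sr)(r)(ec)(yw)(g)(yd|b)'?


To count capturing groups, count each '(' that starts a group.
Pattern: '(sr)(r)(ec)(yw)(g)(yd|b)'
Walking through the pattern:
  Position 0: '(' -> group #1
  Position 4: '(' -> group #2
  Position 7: '(' -> group #3
  Position 11: '(' -> group #4
  Position 15: '(' -> group #5
  Position 18: '(' -> group #6
Total capturing groups: 6

6


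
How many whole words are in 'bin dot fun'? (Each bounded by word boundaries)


Word boundaries (\b) mark the start/end of each word.
Text: 'bin dot fun'
Splitting by whitespace:
  Word 1: 'bin'
  Word 2: 'dot'
  Word 3: 'fun'
Total whole words: 3

3


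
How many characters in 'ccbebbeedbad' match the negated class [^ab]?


Negated class [^ab] matches any char NOT in {a, b}
Scanning 'ccbebbeedbad':
  pos 0: 'c' -> MATCH
  pos 1: 'c' -> MATCH
  pos 2: 'b' -> no (excluded)
  pos 3: 'e' -> MATCH
  pos 4: 'b' -> no (excluded)
  pos 5: 'b' -> no (excluded)
  pos 6: 'e' -> MATCH
  pos 7: 'e' -> MATCH
  pos 8: 'd' -> MATCH
  pos 9: 'b' -> no (excluded)
  pos 10: 'a' -> no (excluded)
  pos 11: 'd' -> MATCH
Total matches: 7

7


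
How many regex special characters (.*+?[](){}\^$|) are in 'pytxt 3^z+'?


Regex special characters are: . * + ? [ ] ( ) { } \ ^ $ |
Scanning 'pytxt 3^z+':
  pos 7: '^' -> SPECIAL
  pos 9: '+' -> SPECIAL
Special chars found: ['^', '+']
Total: 2

2


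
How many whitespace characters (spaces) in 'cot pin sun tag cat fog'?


\s matches whitespace characters (spaces, tabs, etc.).
Text: 'cot pin sun tag cat fog'
This text has 6 words separated by spaces.
Number of spaces = number of words - 1 = 6 - 1 = 5

5


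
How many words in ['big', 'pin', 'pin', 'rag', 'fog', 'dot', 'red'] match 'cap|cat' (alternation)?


Alternation 'cap|cat' matches either 'cap' or 'cat'.
Checking each word:
  'big' -> no
  'pin' -> no
  'pin' -> no
  'rag' -> no
  'fog' -> no
  'dot' -> no
  'red' -> no
Matches: []
Count: 0

0


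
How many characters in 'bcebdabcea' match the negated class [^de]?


Negated class [^de] matches any char NOT in {d, e}
Scanning 'bcebdabcea':
  pos 0: 'b' -> MATCH
  pos 1: 'c' -> MATCH
  pos 2: 'e' -> no (excluded)
  pos 3: 'b' -> MATCH
  pos 4: 'd' -> no (excluded)
  pos 5: 'a' -> MATCH
  pos 6: 'b' -> MATCH
  pos 7: 'c' -> MATCH
  pos 8: 'e' -> no (excluded)
  pos 9: 'a' -> MATCH
Total matches: 7

7


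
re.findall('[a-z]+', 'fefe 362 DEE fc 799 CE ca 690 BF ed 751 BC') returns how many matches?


Pattern '[a-z]+' finds one or more lowercase letters.
Text: 'fefe 362 DEE fc 799 CE ca 690 BF ed 751 BC'
Scanning for matches:
  Match 1: 'fefe'
  Match 2: 'fc'
  Match 3: 'ca'
  Match 4: 'ed'
Total matches: 4

4


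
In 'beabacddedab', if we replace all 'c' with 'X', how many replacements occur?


re.sub('c', 'X', text) replaces every occurrence of 'c' with 'X'.
Text: 'beabacddedab'
Scanning for 'c':
  pos 5: 'c' -> replacement #1
Total replacements: 1

1


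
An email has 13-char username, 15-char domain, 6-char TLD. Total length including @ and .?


An email address has format: username@domain.tld
Username length: 13
'@' character: 1
Domain length: 15
'.' character: 1
TLD length: 6
Total = 13 + 1 + 15 + 1 + 6 = 36

36


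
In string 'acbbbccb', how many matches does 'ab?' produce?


Pattern 'ab?' matches 'a' optionally followed by 'b'.
String: 'acbbbccb'
Scanning left to right for 'a' then checking next char:
  Match 1: 'a' (a not followed by b)
Total matches: 1

1


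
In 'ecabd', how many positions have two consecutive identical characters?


Looking for consecutive identical characters in 'ecabd':
  pos 0-1: 'e' vs 'c' -> different
  pos 1-2: 'c' vs 'a' -> different
  pos 2-3: 'a' vs 'b' -> different
  pos 3-4: 'b' vs 'd' -> different
Consecutive identical pairs: []
Count: 0

0


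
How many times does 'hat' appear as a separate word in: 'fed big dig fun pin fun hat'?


Scanning each word for exact match 'hat':
  Word 1: 'fed' -> no
  Word 2: 'big' -> no
  Word 3: 'dig' -> no
  Word 4: 'fun' -> no
  Word 5: 'pin' -> no
  Word 6: 'fun' -> no
  Word 7: 'hat' -> MATCH
Total matches: 1

1


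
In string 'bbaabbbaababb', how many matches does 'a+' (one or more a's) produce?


Pattern 'a+' matches one or more consecutive a's.
String: 'bbaabbbaababb'
Scanning for runs of a:
  Match 1: 'aa' (length 2)
  Match 2: 'aa' (length 2)
  Match 3: 'a' (length 1)
Total matches: 3

3


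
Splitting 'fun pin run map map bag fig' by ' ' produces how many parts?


Splitting by ' ' breaks the string at each occurrence of the separator.
Text: 'fun pin run map map bag fig'
Parts after split:
  Part 1: 'fun'
  Part 2: 'pin'
  Part 3: 'run'
  Part 4: 'map'
  Part 5: 'map'
  Part 6: 'bag'
  Part 7: 'fig'
Total parts: 7

7


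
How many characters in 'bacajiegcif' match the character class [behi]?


Character class [behi] matches any of: {b, e, h, i}
Scanning string 'bacajiegcif' character by character:
  pos 0: 'b' -> MATCH
  pos 1: 'a' -> no
  pos 2: 'c' -> no
  pos 3: 'a' -> no
  pos 4: 'j' -> no
  pos 5: 'i' -> MATCH
  pos 6: 'e' -> MATCH
  pos 7: 'g' -> no
  pos 8: 'c' -> no
  pos 9: 'i' -> MATCH
  pos 10: 'f' -> no
Total matches: 4

4


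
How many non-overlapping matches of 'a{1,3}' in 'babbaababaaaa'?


Pattern 'a{1,3}' matches between 1 and 3 consecutive a's (greedy).
String: 'babbaababaaaa'
Finding runs of a's and applying greedy matching:
  Run at pos 1: 'a' (length 1)
  Run at pos 4: 'aa' (length 2)
  Run at pos 7: 'a' (length 1)
  Run at pos 9: 'aaaa' (length 4)
Matches: ['a', 'aa', 'a', 'aaa', 'a']
Count: 5

5


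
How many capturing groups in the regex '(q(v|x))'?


To count capturing groups, count each '(' that starts a group.
Pattern: '(q(v|x))'
Walking through the pattern:
  Position 0: '(' -> group #1
  Position 2: '(' -> group #2
Total capturing groups: 2

2


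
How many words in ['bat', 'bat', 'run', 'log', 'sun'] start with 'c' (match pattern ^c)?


Pattern ^c anchors to start of word. Check which words begin with 'c':
  'bat' -> no
  'bat' -> no
  'run' -> no
  'log' -> no
  'sun' -> no
Matching words: []
Count: 0

0


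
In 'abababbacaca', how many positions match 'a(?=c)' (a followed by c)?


Lookahead 'a(?=c)' matches 'a' only when followed by 'c'.
String: 'abababbacaca'
Checking each position where char is 'a':
  pos 0: 'a' -> no (next='b')
  pos 2: 'a' -> no (next='b')
  pos 4: 'a' -> no (next='b')
  pos 7: 'a' -> MATCH (next='c')
  pos 9: 'a' -> MATCH (next='c')
Matching positions: [7, 9]
Count: 2

2


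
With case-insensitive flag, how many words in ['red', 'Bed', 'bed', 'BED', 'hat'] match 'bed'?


Case-insensitive matching: compare each word's lowercase form to 'bed'.
  'red' -> lower='red' -> no
  'Bed' -> lower='bed' -> MATCH
  'bed' -> lower='bed' -> MATCH
  'BED' -> lower='bed' -> MATCH
  'hat' -> lower='hat' -> no
Matches: ['Bed', 'bed', 'BED']
Count: 3

3


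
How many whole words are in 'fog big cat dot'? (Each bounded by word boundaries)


Word boundaries (\b) mark the start/end of each word.
Text: 'fog big cat dot'
Splitting by whitespace:
  Word 1: 'fog'
  Word 2: 'big'
  Word 3: 'cat'
  Word 4: 'dot'
Total whole words: 4

4


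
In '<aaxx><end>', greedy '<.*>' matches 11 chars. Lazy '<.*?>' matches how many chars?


Greedy '<.*>' tries to match as MUCH as possible.
Lazy '<.*?>' tries to match as LITTLE as possible.

String: '<aaxx><end>'
Greedy '<.*>' starts at first '<' and extends to the LAST '>': '<aaxx><end>' (11 chars)
Lazy '<.*?>' starts at first '<' and stops at the FIRST '>': '<aaxx>' (6 chars)

6


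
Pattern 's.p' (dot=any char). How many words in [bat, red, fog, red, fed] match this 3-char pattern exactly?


Pattern 's.p' means: starts with 's', any single char, ends with 'p'.
Checking each word (must be exactly 3 chars):
  'bat' (len=3): no
  'red' (len=3): no
  'fog' (len=3): no
  'red' (len=3): no
  'fed' (len=3): no
Matching words: []
Total: 0

0


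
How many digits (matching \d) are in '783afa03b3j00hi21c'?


\d matches any digit 0-9.
Scanning '783afa03b3j00hi21c':
  pos 0: '7' -> DIGIT
  pos 1: '8' -> DIGIT
  pos 2: '3' -> DIGIT
  pos 6: '0' -> DIGIT
  pos 7: '3' -> DIGIT
  pos 9: '3' -> DIGIT
  pos 11: '0' -> DIGIT
  pos 12: '0' -> DIGIT
  pos 15: '2' -> DIGIT
  pos 16: '1' -> DIGIT
Digits found: ['7', '8', '3', '0', '3', '3', '0', '0', '2', '1']
Total: 10

10


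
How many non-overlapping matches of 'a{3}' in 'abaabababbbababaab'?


Pattern 'a{3}' matches exactly 3 consecutive a's (greedy, non-overlapping).
String: 'abaabababbbababaab'
Scanning for runs of a's:
  Run at pos 0: 'a' (length 1) -> 0 match(es)
  Run at pos 2: 'aa' (length 2) -> 0 match(es)
  Run at pos 5: 'a' (length 1) -> 0 match(es)
  Run at pos 7: 'a' (length 1) -> 0 match(es)
  Run at pos 11: 'a' (length 1) -> 0 match(es)
  Run at pos 13: 'a' (length 1) -> 0 match(es)
  Run at pos 15: 'aa' (length 2) -> 0 match(es)
Matches found: []
Total: 0

0


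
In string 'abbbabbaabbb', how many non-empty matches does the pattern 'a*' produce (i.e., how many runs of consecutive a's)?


Pattern 'a*' matches zero or more a's. We want non-empty runs of consecutive a's.
String: 'abbbabbaabbb'
Walking through the string to find runs of a's:
  Run 1: positions 0-0 -> 'a'
  Run 2: positions 4-4 -> 'a'
  Run 3: positions 7-8 -> 'aa'
Non-empty runs found: ['a', 'a', 'aa']
Count: 3

3


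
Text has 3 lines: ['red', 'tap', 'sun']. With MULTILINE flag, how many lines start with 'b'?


With MULTILINE flag, ^ matches the start of each line.
Lines: ['red', 'tap', 'sun']
Checking which lines start with 'b':
  Line 1: 'red' -> no
  Line 2: 'tap' -> no
  Line 3: 'sun' -> no
Matching lines: []
Count: 0

0


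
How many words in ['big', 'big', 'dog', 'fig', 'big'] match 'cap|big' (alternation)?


Alternation 'cap|big' matches either 'cap' or 'big'.
Checking each word:
  'big' -> MATCH
  'big' -> MATCH
  'dog' -> no
  'fig' -> no
  'big' -> MATCH
Matches: ['big', 'big', 'big']
Count: 3

3


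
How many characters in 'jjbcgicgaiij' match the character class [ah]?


Character class [ah] matches any of: {a, h}
Scanning string 'jjbcgicgaiij' character by character:
  pos 0: 'j' -> no
  pos 1: 'j' -> no
  pos 2: 'b' -> no
  pos 3: 'c' -> no
  pos 4: 'g' -> no
  pos 5: 'i' -> no
  pos 6: 'c' -> no
  pos 7: 'g' -> no
  pos 8: 'a' -> MATCH
  pos 9: 'i' -> no
  pos 10: 'i' -> no
  pos 11: 'j' -> no
Total matches: 1

1


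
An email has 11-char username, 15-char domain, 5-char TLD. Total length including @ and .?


An email address has format: username@domain.tld
Username length: 11
'@' character: 1
Domain length: 15
'.' character: 1
TLD length: 5
Total = 11 + 1 + 15 + 1 + 5 = 33

33


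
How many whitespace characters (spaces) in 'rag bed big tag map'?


\s matches whitespace characters (spaces, tabs, etc.).
Text: 'rag bed big tag map'
This text has 5 words separated by spaces.
Number of spaces = number of words - 1 = 5 - 1 = 4

4
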